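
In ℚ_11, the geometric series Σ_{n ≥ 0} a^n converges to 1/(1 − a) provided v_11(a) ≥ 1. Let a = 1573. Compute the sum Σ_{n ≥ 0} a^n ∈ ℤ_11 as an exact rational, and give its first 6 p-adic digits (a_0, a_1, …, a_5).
Σ a^n = 1/(1 − a) = -1/1572;  first 6 digits = (1, 0, 2, 1, 4, 4)

v_11(a) = 2 ≥ 1, so the series converges in ℤ_11 to 1/(1 − a) = 1/(1 − 1573) = -1/1572. Expand this rational in ℤ_11: compute digits iteratively via d_i = x_i mod 11, x_{i+1} = (x_i − d_i)/11. The first 6 digits are (1, 0, 2, 1, 4, 4).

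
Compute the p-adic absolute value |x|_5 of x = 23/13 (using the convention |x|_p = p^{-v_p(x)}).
|23/13|_5 = 1

Step 1 — compute v_5(x) by factoring powers of 5 out of the numerator and denominator: v_5(23/13) = 0. Step 2 — apply |x|_p = p^{-v_p(x)} = 5^{0} = 1.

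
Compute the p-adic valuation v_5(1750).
v_5(1750) = 3

v_5(n) is the largest exponent k such that 5^k divides n. Factor out: 1750 = 5^3 · 14. (Sign doesn't affect v_p.) So v_5(1750) = 3.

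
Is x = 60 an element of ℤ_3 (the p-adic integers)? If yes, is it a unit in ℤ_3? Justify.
x ∈ ℤ_3 but not a unit; v_3(x) = 1 > 0

ℤ_3 = {x ∈ ℚ_3 : v_3(x) ≥ 0} and ℤ_3^× = {x ∈ ℤ_3 : v_3(x) = 0}. Here v_3(60) = v_3(num) − v_3(den) = 1; compare against these criteria.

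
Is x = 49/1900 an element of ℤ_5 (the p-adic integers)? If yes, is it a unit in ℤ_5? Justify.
x ∉ ℤ_5 (v_5(x) = -2 < 0)

ℤ_5 = {x ∈ ℚ_5 : v_5(x) ≥ 0} and ℤ_5^× = {x ∈ ℤ_5 : v_5(x) = 0}. Here v_5(49/1900) = v_5(num) − v_5(den) = -2; compare against these criteria.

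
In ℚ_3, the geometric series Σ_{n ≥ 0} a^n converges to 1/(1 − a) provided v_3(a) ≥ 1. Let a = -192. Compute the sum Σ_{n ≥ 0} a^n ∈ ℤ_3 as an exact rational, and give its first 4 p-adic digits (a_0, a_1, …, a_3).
Σ a^n = 1/(1 − a) = 1/193;  first 4 digits = (1, 2, 0, 1)

v_3(a) = 1 ≥ 1, so the series converges in ℤ_3 to 1/(1 − a) = 1/(1 − (-192)) = 1/193. Expand this rational in ℤ_3: compute digits iteratively via d_i = x_i mod 3, x_{i+1} = (x_i − d_i)/3. The first 4 digits are (1, 2, 0, 1).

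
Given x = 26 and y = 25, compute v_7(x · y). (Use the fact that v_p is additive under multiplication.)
v_7(650) = 0

v_p(x) = 0 (factor: 26 = 7^0 · 26); v_p(y) = 0 (factor: 25 = 7^0 · 25). Additivity: v_p(xy) = v_p(x) + v_p(y) = 0 + 0 = 0. (Direct check: xy = 650 = 7^0 · (650).)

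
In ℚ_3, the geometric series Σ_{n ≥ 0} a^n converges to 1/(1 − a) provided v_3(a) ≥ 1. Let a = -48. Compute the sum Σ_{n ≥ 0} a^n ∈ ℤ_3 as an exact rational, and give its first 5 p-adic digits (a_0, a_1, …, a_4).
Σ a^n = 1/(1 − a) = 1/49;  first 5 digits = (1, 2, 1, 1, 1)

v_3(a) = 1 ≥ 1, so the series converges in ℤ_3 to 1/(1 − a) = 1/(1 − (-48)) = 1/49. Expand this rational in ℤ_3: compute digits iteratively via d_i = x_i mod 3, x_{i+1} = (x_i − d_i)/3. The first 5 digits are (1, 2, 1, 1, 1).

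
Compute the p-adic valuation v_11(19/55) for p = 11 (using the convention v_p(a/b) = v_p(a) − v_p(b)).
v_11(19/55) = -1

Factor powers of 11 from the numerator and denominator of the reduced fraction: 19 = 11^0 · 19 and 55 = 11^1 · 5. Apply v_p(a/b) = v_p(a) − v_p(b): v_11(19/55) = 0 − 1 = -1.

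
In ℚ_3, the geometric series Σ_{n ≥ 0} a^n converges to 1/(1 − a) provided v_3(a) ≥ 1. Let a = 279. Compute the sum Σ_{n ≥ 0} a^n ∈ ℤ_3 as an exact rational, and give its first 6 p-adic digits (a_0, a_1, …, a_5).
Σ a^n = 1/(1 − a) = -1/278;  first 6 digits = (1, 0, 1, 1, 1, 0)

v_3(a) = 2 ≥ 1, so the series converges in ℤ_3 to 1/(1 − a) = 1/(1 − 279) = -1/278. Expand this rational in ℤ_3: compute digits iteratively via d_i = x_i mod 3, x_{i+1} = (x_i − d_i)/3. The first 6 digits are (1, 0, 1, 1, 1, 0).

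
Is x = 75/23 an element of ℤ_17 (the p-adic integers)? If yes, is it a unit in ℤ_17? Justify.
x ∈ ℤ_17^× (unit); v_17(x) = 0

ℤ_17 = {x ∈ ℚ_17 : v_17(x) ≥ 0} and ℤ_17^× = {x ∈ ℤ_17 : v_17(x) = 0}. Here v_17(75/23) = v_17(num) − v_17(den) = 0; compare against these criteria.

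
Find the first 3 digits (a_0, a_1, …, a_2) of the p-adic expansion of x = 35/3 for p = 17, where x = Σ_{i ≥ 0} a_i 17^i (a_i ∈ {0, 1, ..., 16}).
(a_0, …, a_2) = (6, 6, 11)

v_17(35/3) = 0 (numerator and denominator both coprime to 17), so x ∈ ℤ_17^×. Compute digits iteratively via a_i = x_i mod 17, x_{i+1} = (x_i − a_i)/17, with x_0 = x:
  x_0 = 35/3;  a_0 = 6;  x_1 = (x_0 − 6)/17 = 1/3
  x_1 = 1/3;  a_1 = 6;  x_2 = (x_1 − 6)/17 = -1/3
  x_2 = -1/3;  a_2 = 11;  x_3 = (x_2 − 11)/17 = -2/3
Digits: (6, 6, 11).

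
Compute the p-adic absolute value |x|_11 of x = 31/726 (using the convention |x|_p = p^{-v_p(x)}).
|31/726|_11 = 121

Step 1 — compute v_11(x) by factoring powers of 11 out of the numerator and denominator: v_11(31/726) = -2. Step 2 — apply |x|_p = p^{-v_p(x)} = 11^{2} = 121.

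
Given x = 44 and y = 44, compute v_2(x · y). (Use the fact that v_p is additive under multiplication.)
v_2(1936) = 4

v_p(x) = 2 (factor: 44 = 2^2 · 11); v_p(y) = 2 (factor: 44 = 2^2 · 11). Additivity: v_p(xy) = v_p(x) + v_p(y) = 2 + 2 = 4. (Direct check: xy = 1936 = 2^4 · (121).)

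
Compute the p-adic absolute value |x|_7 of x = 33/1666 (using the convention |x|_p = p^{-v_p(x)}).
|33/1666|_7 = 49

Step 1 — compute v_7(x) by factoring powers of 7 out of the numerator and denominator: v_7(33/1666) = -2. Step 2 — apply |x|_p = p^{-v_p(x)} = 7^{2} = 49.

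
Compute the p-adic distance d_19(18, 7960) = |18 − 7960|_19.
d_19(18, 7960) = 1/361

Step 1 — x − y = 18 − 7960 = -7942. Step 2 — v_19(-7942) = 2 (factor: -7942 = −(19^2 · 22); the sign does not affect v_p). Step 3 — |x − y|_19 = 19^{-2} = 1/361.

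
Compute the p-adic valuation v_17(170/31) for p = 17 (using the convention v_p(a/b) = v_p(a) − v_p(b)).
v_17(170/31) = 1

Factor powers of 17 from the numerator and denominator of the reduced fraction: 170 = 17^1 · 10 and 31 = 17^0 · 31. Apply v_p(a/b) = v_p(a) − v_p(b): v_17(170/31) = 1 − 0 = 1.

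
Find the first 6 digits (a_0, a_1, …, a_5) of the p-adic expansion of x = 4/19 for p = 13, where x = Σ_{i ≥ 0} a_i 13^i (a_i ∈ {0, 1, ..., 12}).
(a_0, …, a_5) = (5, 1, 4, 12, 10, 6)

v_13(4/19) = 0 (numerator and denominator both coprime to 13), so x ∈ ℤ_13^×. Compute digits iteratively via a_i = x_i mod 13, x_{i+1} = (x_i − a_i)/13, with x_0 = x:
  x_0 = 4/19;  a_0 = 5;  x_1 = (x_0 − 5)/13 = -7/19
  x_1 = -7/19;  a_1 = 1;  x_2 = (x_1 − 1)/13 = -2/19
  x_2 = -2/19;  a_2 = 4;  x_3 = (x_2 − 4)/13 = -6/19
  x_3 = -6/19;  a_3 = 12;  x_4 = (x_3 − 12)/13 = -18/19
  x_4 = -18/19;  a_4 = 10;  x_5 = (x_4 − 10)/13 = -16/19
  x_5 = -16/19;  a_5 = 6;  x_6 = (x_5 − 6)/13 = -10/19
Digits: (5, 1, 4, 12, 10, 6).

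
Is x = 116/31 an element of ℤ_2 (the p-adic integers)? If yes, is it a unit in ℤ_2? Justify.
x ∈ ℤ_2 but not a unit; v_2(x) = 2 > 0

ℤ_2 = {x ∈ ℚ_2 : v_2(x) ≥ 0} and ℤ_2^× = {x ∈ ℤ_2 : v_2(x) = 0}. Here v_2(116/31) = v_2(num) − v_2(den) = 2; compare against these criteria.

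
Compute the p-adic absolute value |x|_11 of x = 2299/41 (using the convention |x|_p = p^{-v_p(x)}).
|2299/41|_11 = 1/121

Step 1 — compute v_11(x) by factoring powers of 11 out of the numerator and denominator: v_11(2299/41) = 2. Step 2 — apply |x|_p = p^{-v_p(x)} = 11^{-2} = 1/121.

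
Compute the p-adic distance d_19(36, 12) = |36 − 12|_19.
d_19(36, 12) = 1

Step 1 — x − y = 36 − 12 = 24. Step 2 — v_19(24) = 0 (factor: 24 = (19^0 · 24); the sign does not affect v_p). Step 3 — |x − y|_19 = 19^{0} = 1.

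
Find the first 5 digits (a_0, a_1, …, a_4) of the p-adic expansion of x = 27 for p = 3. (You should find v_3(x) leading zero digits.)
(a_0, …, a_4) = (0, 0, 0, 1, 0)

v_3(27) = 3, so a_0 = ... = a_2 = 0. Factor out: x = 3^3 · u with u = 1 a unit in ℤ_3. Expand u iteratively via a_{v+i} = u_i mod 3, u_{i+1} = (u_i − a_{v+i})/3:
  u_0 = 1;  a_3 = 1;  u_1 = (u_0 − 1)/3 = 0
  u_1 = 0;  a_4 = 0;  u_2 = (u_1 − 0)/3 = 0
Digits: (0, 0, 0, 1, 0).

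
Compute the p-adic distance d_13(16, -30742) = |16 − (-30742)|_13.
d_13(16, -30742) = 1/2197

Step 1 — x − y = 16 − (-30742) = 30758. Step 2 — v_13(30758) = 3 (factor: 30758 = (13^3 · 14); the sign does not affect v_p). Step 3 — |x − y|_13 = 13^{-3} = 1/2197.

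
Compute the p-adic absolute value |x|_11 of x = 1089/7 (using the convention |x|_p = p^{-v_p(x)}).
|1089/7|_11 = 1/121

Step 1 — compute v_11(x) by factoring powers of 11 out of the numerator and denominator: v_11(1089/7) = 2. Step 2 — apply |x|_p = p^{-v_p(x)} = 11^{-2} = 1/121.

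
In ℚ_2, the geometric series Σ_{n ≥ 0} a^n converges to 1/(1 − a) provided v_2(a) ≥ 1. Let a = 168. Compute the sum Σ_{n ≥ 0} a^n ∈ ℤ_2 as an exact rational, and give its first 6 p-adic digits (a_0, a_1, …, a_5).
Σ a^n = 1/(1 − a) = -1/167;  first 6 digits = (1, 0, 0, 1, 0, 1)

v_2(a) = 3 ≥ 1, so the series converges in ℤ_2 to 1/(1 − a) = 1/(1 − 168) = -1/167. Expand this rational in ℤ_2: compute digits iteratively via d_i = x_i mod 2, x_{i+1} = (x_i − d_i)/2. The first 6 digits are (1, 0, 0, 1, 0, 1).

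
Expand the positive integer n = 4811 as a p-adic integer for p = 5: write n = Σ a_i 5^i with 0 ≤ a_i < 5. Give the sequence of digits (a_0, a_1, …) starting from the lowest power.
(a_0, a_1, …) = (1, 2, 2, 3, 2, 1)

Repeated division by 5 gives the digits low-to-high: 4811 = 1 + 2·5^1 + 2·5^2 + 3·5^3 + 2·5^4 + 1·5^5. Digit sequence: (1, 2, 2, 3, 2, 1).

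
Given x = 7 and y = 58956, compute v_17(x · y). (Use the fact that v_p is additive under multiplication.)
v_17(412692) = 3

v_p(x) = 0 (factor: 7 = 17^0 · 7); v_p(y) = 3 (factor: 58956 = 17^3 · 12). Additivity: v_p(xy) = v_p(x) + v_p(y) = 0 + 3 = 3. (Direct check: xy = 412692 = 17^3 · (84).)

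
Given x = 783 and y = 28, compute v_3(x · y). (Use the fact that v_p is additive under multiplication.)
v_3(21924) = 3

v_p(x) = 3 (factor: 783 = 3^3 · 29); v_p(y) = 0 (factor: 28 = 3^0 · 28). Additivity: v_p(xy) = v_p(x) + v_p(y) = 3 + 0 = 3. (Direct check: xy = 21924 = 3^3 · (812).)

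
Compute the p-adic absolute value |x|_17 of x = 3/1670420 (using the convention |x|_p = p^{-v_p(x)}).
|3/1670420|_17 = 83521

Step 1 — compute v_17(x) by factoring powers of 17 out of the numerator and denominator: v_17(3/1670420) = -4. Step 2 — apply |x|_p = p^{-v_p(x)} = 17^{4} = 83521.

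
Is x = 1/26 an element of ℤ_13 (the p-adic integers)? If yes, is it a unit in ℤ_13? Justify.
x ∉ ℤ_13 (v_13(x) = -1 < 0)

ℤ_13 = {x ∈ ℚ_13 : v_13(x) ≥ 0} and ℤ_13^× = {x ∈ ℤ_13 : v_13(x) = 0}. Here v_13(1/26) = v_13(num) − v_13(den) = -1; compare against these criteria.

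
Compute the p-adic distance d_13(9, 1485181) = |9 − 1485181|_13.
d_13(9, 1485181) = 1/371293

Step 1 — x − y = 9 − 1485181 = -1485172. Step 2 — v_13(-1485172) = 5 (factor: -1485172 = −(13^5 · 4); the sign does not affect v_p). Step 3 — |x − y|_13 = 13^{-5} = 1/371293.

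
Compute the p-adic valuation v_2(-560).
v_2(-560) = 4

v_2(n) is the largest exponent k such that 2^k divides n. Factor out: -560 = -2^4 · 35. (Sign doesn't affect v_p.) So v_2(-560) = 4.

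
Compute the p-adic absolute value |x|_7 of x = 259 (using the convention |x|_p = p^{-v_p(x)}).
|259|_7 = 1/7

Step 1 — compute v_7(x) by factoring powers of 7 out of the numerator and denominator: v_7(259) = 1. Step 2 — apply |x|_p = p^{-v_p(x)} = 7^{-1} = 1/7.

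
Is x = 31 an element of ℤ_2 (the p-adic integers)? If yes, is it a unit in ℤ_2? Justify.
x ∈ ℤ_2^× (unit); v_2(x) = 0

ℤ_2 = {x ∈ ℚ_2 : v_2(x) ≥ 0} and ℤ_2^× = {x ∈ ℤ_2 : v_2(x) = 0}. Here v_2(31) = v_2(num) − v_2(den) = 0; compare against these criteria.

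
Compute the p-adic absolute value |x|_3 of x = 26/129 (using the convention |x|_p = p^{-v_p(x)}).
|26/129|_3 = 3

Step 1 — compute v_3(x) by factoring powers of 3 out of the numerator and denominator: v_3(26/129) = -1. Step 2 — apply |x|_p = p^{-v_p(x)} = 3^{1} = 3.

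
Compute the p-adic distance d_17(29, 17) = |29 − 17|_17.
d_17(29, 17) = 1

Step 1 — x − y = 29 − 17 = 12. Step 2 — v_17(12) = 0 (factor: 12 = (17^0 · 12); the sign does not affect v_p). Step 3 — |x − y|_17 = 17^{0} = 1.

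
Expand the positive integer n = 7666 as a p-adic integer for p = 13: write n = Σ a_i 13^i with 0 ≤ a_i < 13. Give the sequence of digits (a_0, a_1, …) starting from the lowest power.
(a_0, a_1, …) = (9, 4, 6, 3)

Repeated division by 13 gives the digits low-to-high: 7666 = 9 + 4·13^1 + 6·13^2 + 3·13^3. Digit sequence: (9, 4, 6, 3).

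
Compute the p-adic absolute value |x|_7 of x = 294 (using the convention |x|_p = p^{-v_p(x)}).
|294|_7 = 1/49

Step 1 — compute v_7(x) by factoring powers of 7 out of the numerator and denominator: v_7(294) = 2. Step 2 — apply |x|_p = p^{-v_p(x)} = 7^{-2} = 1/49.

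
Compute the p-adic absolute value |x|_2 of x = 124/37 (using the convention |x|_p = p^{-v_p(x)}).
|124/37|_2 = 1/4

Step 1 — compute v_2(x) by factoring powers of 2 out of the numerator and denominator: v_2(124/37) = 2. Step 2 — apply |x|_p = p^{-v_p(x)} = 2^{-2} = 1/4.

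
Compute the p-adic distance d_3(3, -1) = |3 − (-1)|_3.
d_3(3, -1) = 1

Step 1 — x − y = 3 − (-1) = 4. Step 2 — v_3(4) = 0 (factor: 4 = (3^0 · 4); the sign does not affect v_p). Step 3 — |x − y|_3 = 3^{0} = 1.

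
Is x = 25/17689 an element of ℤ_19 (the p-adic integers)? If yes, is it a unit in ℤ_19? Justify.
x ∉ ℤ_19 (v_19(x) = -2 < 0)

ℤ_19 = {x ∈ ℚ_19 : v_19(x) ≥ 0} and ℤ_19^× = {x ∈ ℤ_19 : v_19(x) = 0}. Here v_19(25/17689) = v_19(num) − v_19(den) = -2; compare against these criteria.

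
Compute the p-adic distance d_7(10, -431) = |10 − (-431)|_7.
d_7(10, -431) = 1/49

Step 1 — x − y = 10 − (-431) = 441. Step 2 — v_7(441) = 2 (factor: 441 = (7^2 · 9); the sign does not affect v_p). Step 3 — |x − y|_7 = 7^{-2} = 1/49.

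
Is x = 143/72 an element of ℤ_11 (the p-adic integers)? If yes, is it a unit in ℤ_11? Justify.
x ∈ ℤ_11 but not a unit; v_11(x) = 1 > 0

ℤ_11 = {x ∈ ℚ_11 : v_11(x) ≥ 0} and ℤ_11^× = {x ∈ ℤ_11 : v_11(x) = 0}. Here v_11(143/72) = v_11(num) − v_11(den) = 1; compare against these criteria.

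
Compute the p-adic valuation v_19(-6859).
v_19(-6859) = 3

v_19(n) is the largest exponent k such that 19^k divides n. Factor out: -6859 = -19^3 · 1. (Sign doesn't affect v_p.) So v_19(-6859) = 3.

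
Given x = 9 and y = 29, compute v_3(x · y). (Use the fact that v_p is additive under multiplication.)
v_3(261) = 2

v_p(x) = 2 (factor: 9 = 3^2 · 1); v_p(y) = 0 (factor: 29 = 3^0 · 29). Additivity: v_p(xy) = v_p(x) + v_p(y) = 2 + 0 = 2. (Direct check: xy = 261 = 3^2 · (29).)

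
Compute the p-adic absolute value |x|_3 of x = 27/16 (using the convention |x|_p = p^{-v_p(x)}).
|27/16|_3 = 1/27

Step 1 — compute v_3(x) by factoring powers of 3 out of the numerator and denominator: v_3(27/16) = 3. Step 2 — apply |x|_p = p^{-v_p(x)} = 3^{-3} = 1/27.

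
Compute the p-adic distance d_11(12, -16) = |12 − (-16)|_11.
d_11(12, -16) = 1

Step 1 — x − y = 12 − (-16) = 28. Step 2 — v_11(28) = 0 (factor: 28 = (11^0 · 28); the sign does not affect v_p). Step 3 — |x − y|_11 = 11^{0} = 1.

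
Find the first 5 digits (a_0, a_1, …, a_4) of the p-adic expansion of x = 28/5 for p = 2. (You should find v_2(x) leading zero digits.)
(a_0, …, a_4) = (0, 0, 1, 1, 0)

v_2(28/5) = 2, so a_0 = ... = a_1 = 0. Factor out: x = 2^2 · u with u = 7/5 a unit in ℤ_2. Expand u iteratively via a_{v+i} = u_i mod 2, u_{i+1} = (u_i − a_{v+i})/2:
  u_0 = 7/5;  a_2 = 1;  u_1 = (u_0 − 1)/2 = 1/5
  u_1 = 1/5;  a_3 = 1;  u_2 = (u_1 − 1)/2 = -2/5
  u_2 = -2/5;  a_4 = 0;  u_3 = (u_2 − 0)/2 = -1/5
Digits: (0, 0, 1, 1, 0).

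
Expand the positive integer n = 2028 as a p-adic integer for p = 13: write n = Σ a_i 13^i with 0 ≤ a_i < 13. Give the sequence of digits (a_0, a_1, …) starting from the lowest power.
(a_0, a_1, …) = (0, 0, 12)

Repeated division by 13 gives the digits low-to-high: 2028 = 12·13^2. Digit sequence: (0, 0, 12).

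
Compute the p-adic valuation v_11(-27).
v_11(-27) = 0

v_11(n) is the largest exponent k such that 11^k divides n. Factor out: -27 = -11^0 · 27. (Sign doesn't affect v_p.) So v_11(-27) = 0.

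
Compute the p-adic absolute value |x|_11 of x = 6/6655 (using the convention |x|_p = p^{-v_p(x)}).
|6/6655|_11 = 1331

Step 1 — compute v_11(x) by factoring powers of 11 out of the numerator and denominator: v_11(6/6655) = -3. Step 2 — apply |x|_p = p^{-v_p(x)} = 11^{3} = 1331.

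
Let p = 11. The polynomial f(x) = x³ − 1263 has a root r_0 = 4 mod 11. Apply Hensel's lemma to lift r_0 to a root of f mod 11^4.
r_3 = 5053 (mod 14641)

Hensel: r_{i+1} = r_i − f(r_i)/f′(r_i) mod 11^{i+2}, where f′(x) = 3x². Iterate:
  r_0 = 4 (mod 11)
  r_1 = 92 (mod 121)
  r_2 = 1060 (mod 1331)
  r_3 = 5053 (mod 14641)
Final: r = 5053 with f(r) ≡ 0 mod 11^4.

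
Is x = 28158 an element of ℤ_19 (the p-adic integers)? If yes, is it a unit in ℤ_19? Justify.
x ∈ ℤ_19 but not a unit; v_19(x) = 2 > 0

ℤ_19 = {x ∈ ℚ_19 : v_19(x) ≥ 0} and ℤ_19^× = {x ∈ ℤ_19 : v_19(x) = 0}. Here v_19(28158) = v_19(num) − v_19(den) = 2; compare against these criteria.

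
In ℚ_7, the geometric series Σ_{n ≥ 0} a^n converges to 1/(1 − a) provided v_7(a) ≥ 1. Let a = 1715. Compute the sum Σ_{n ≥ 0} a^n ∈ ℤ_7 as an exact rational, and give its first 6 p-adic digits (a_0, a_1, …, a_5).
Σ a^n = 1/(1 − a) = -1/1714;  first 6 digits = (1, 0, 0, 5, 0, 0)

v_7(a) = 3 ≥ 1, so the series converges in ℤ_7 to 1/(1 − a) = 1/(1 − 1715) = -1/1714. Expand this rational in ℤ_7: compute digits iteratively via d_i = x_i mod 7, x_{i+1} = (x_i − d_i)/7. The first 6 digits are (1, 0, 0, 5, 0, 0).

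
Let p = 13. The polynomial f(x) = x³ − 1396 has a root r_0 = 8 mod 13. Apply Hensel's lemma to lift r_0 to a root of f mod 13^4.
r_3 = 14867 (mod 28561)

Hensel: r_{i+1} = r_i − f(r_i)/f′(r_i) mod 13^{i+2}, where f′(x) = 3x². Iterate:
  r_0 = 8 (mod 13)
  r_1 = 164 (mod 169)
  r_2 = 1685 (mod 2197)
  r_3 = 14867 (mod 28561)
Final: r = 14867 with f(r) ≡ 0 mod 13^4.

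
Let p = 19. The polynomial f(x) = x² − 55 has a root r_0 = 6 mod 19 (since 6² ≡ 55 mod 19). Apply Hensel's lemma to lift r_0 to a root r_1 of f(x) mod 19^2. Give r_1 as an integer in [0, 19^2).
r_1 = 158 (mod 361)

Hensel's recurrence: r_{i+1} = r_i − f(r_i)·(f′(r_i))^{-1} mod 19^{i+2}, with f′(x) = 2x. Iterate:
  r_0 = 6 (mod 19)
  r_1 = 158 (mod 361)
Final: r_1 = 158, and one checks f(r_1) ≡ 0 mod 19^2.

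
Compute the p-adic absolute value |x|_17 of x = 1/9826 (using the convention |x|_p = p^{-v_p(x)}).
|1/9826|_17 = 4913

Step 1 — compute v_17(x) by factoring powers of 17 out of the numerator and denominator: v_17(1/9826) = -3. Step 2 — apply |x|_p = p^{-v_p(x)} = 17^{3} = 4913.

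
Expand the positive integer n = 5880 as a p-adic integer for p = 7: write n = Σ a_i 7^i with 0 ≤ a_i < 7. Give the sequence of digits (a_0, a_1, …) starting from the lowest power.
(a_0, a_1, …) = (0, 0, 1, 3, 2)

Repeated division by 7 gives the digits low-to-high: 5880 = 1·7^2 + 3·7^3 + 2·7^4. Digit sequence: (0, 0, 1, 3, 2).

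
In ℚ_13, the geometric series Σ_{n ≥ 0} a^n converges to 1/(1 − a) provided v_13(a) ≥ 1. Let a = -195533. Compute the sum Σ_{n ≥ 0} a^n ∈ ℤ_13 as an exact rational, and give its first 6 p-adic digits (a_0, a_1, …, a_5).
Σ a^n = 1/(1 − a) = 1/195534;  first 6 digits = (1, 0, 0, 2, 6, 12)

v_13(a) = 3 ≥ 1, so the series converges in ℤ_13 to 1/(1 − a) = 1/(1 − (-195533)) = 1/195534. Expand this rational in ℤ_13: compute digits iteratively via d_i = x_i mod 13, x_{i+1} = (x_i − d_i)/13. The first 6 digits are (1, 0, 0, 2, 6, 12).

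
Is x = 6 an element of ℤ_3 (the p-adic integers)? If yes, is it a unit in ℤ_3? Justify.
x ∈ ℤ_3 but not a unit; v_3(x) = 1 > 0

ℤ_3 = {x ∈ ℚ_3 : v_3(x) ≥ 0} and ℤ_3^× = {x ∈ ℤ_3 : v_3(x) = 0}. Here v_3(6) = v_3(num) − v_3(den) = 1; compare against these criteria.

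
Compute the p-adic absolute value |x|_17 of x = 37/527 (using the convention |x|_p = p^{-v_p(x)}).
|37/527|_17 = 17

Step 1 — compute v_17(x) by factoring powers of 17 out of the numerator and denominator: v_17(37/527) = -1. Step 2 — apply |x|_p = p^{-v_p(x)} = 17^{1} = 17.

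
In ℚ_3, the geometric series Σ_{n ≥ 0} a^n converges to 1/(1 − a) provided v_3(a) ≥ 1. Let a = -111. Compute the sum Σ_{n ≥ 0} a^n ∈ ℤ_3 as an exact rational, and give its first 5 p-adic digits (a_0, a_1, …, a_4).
Σ a^n = 1/(1 − a) = 1/112;  first 5 digits = (1, 2, 0, 1, 1)

v_3(a) = 1 ≥ 1, so the series converges in ℤ_3 to 1/(1 − a) = 1/(1 − (-111)) = 1/112. Expand this rational in ℤ_3: compute digits iteratively via d_i = x_i mod 3, x_{i+1} = (x_i − d_i)/3. The first 5 digits are (1, 2, 0, 1, 1).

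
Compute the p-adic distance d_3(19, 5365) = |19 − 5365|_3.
d_3(19, 5365) = 1/243

Step 1 — x − y = 19 − 5365 = -5346. Step 2 — v_3(-5346) = 5 (factor: -5346 = −(3^5 · 22); the sign does not affect v_p). Step 3 — |x − y|_3 = 3^{-5} = 1/243.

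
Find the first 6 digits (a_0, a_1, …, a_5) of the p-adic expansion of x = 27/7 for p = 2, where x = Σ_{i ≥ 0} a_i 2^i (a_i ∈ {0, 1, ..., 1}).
(a_0, …, a_5) = (1, 0, 1, 1, 0, 0)

v_2(27/7) = 0 (numerator and denominator both coprime to 2), so x ∈ ℤ_2^×. Compute digits iteratively via a_i = x_i mod 2, x_{i+1} = (x_i − a_i)/2, with x_0 = x:
  x_0 = 27/7;  a_0 = 1;  x_1 = (x_0 − 1)/2 = 10/7
  x_1 = 10/7;  a_1 = 0;  x_2 = (x_1 − 0)/2 = 5/7
  x_2 = 5/7;  a_2 = 1;  x_3 = (x_2 − 1)/2 = -1/7
  x_3 = -1/7;  a_3 = 1;  x_4 = (x_3 − 1)/2 = -4/7
  x_4 = -4/7;  a_4 = 0;  x_5 = (x_4 − 0)/2 = -2/7
  x_5 = -2/7;  a_5 = 0;  x_6 = (x_5 − 0)/2 = -1/7
Digits: (1, 0, 1, 1, 0, 0).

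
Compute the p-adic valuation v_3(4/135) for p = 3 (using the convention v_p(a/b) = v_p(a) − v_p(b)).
v_3(4/135) = -3

Factor powers of 3 from the numerator and denominator of the reduced fraction: 4 = 3^0 · 4 and 135 = 3^3 · 5. Apply v_p(a/b) = v_p(a) − v_p(b): v_3(4/135) = 0 − 3 = -3.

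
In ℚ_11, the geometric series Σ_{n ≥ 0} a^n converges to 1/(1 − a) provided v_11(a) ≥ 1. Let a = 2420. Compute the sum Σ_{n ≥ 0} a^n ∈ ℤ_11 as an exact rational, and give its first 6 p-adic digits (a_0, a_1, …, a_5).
Σ a^n = 1/(1 − a) = -1/2419;  first 6 digits = (1, 0, 9, 1, 4, 3)

v_11(a) = 2 ≥ 1, so the series converges in ℤ_11 to 1/(1 − a) = 1/(1 − 2420) = -1/2419. Expand this rational in ℤ_11: compute digits iteratively via d_i = x_i mod 11, x_{i+1} = (x_i − d_i)/11. The first 6 digits are (1, 0, 9, 1, 4, 3).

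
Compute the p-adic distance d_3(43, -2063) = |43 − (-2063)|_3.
d_3(43, -2063) = 1/81

Step 1 — x − y = 43 − (-2063) = 2106. Step 2 — v_3(2106) = 4 (factor: 2106 = (3^4 · 26); the sign does not affect v_p). Step 3 — |x − y|_3 = 3^{-4} = 1/81.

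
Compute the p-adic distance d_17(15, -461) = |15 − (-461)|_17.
d_17(15, -461) = 1/17

Step 1 — x − y = 15 − (-461) = 476. Step 2 — v_17(476) = 1 (factor: 476 = (17^1 · 28); the sign does not affect v_p). Step 3 — |x − y|_17 = 17^{-1} = 1/17.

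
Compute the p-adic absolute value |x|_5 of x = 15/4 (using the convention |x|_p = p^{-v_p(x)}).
|15/4|_5 = 1/5

Step 1 — compute v_5(x) by factoring powers of 5 out of the numerator and denominator: v_5(15/4) = 1. Step 2 — apply |x|_p = p^{-v_p(x)} = 5^{-1} = 1/5.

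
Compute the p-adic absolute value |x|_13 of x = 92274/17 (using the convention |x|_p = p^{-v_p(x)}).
|92274/17|_13 = 1/2197

Step 1 — compute v_13(x) by factoring powers of 13 out of the numerator and denominator: v_13(92274/17) = 3. Step 2 — apply |x|_p = p^{-v_p(x)} = 13^{-3} = 1/2197.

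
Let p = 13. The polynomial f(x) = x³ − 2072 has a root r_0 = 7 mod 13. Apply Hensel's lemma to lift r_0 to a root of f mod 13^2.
r_1 = 59 (mod 169)

Hensel: r_{i+1} = r_i − f(r_i)/f′(r_i) mod 13^{i+2}, where f′(x) = 3x². Iterate:
  r_0 = 7 (mod 13)
  r_1 = 59 (mod 169)
Final: r = 59 with f(r) ≡ 0 mod 13^2.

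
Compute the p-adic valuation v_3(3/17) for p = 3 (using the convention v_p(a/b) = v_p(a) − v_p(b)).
v_3(3/17) = 1

Factor powers of 3 from the numerator and denominator of the reduced fraction: 3 = 3^1 · 1 and 17 = 3^0 · 17. Apply v_p(a/b) = v_p(a) − v_p(b): v_3(3/17) = 1 − 0 = 1.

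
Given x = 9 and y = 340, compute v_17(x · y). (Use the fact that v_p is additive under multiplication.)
v_17(3060) = 1

v_p(x) = 0 (factor: 9 = 17^0 · 9); v_p(y) = 1 (factor: 340 = 17^1 · 20). Additivity: v_p(xy) = v_p(x) + v_p(y) = 0 + 1 = 1. (Direct check: xy = 3060 = 17^1 · (180).)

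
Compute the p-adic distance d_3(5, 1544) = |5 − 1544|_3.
d_3(5, 1544) = 1/81

Step 1 — x − y = 5 − 1544 = -1539. Step 2 — v_3(-1539) = 4 (factor: -1539 = −(3^4 · 19); the sign does not affect v_p). Step 3 — |x − y|_3 = 3^{-4} = 1/81.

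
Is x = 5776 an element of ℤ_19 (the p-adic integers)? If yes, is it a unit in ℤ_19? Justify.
x ∈ ℤ_19 but not a unit; v_19(x) = 2 > 0

ℤ_19 = {x ∈ ℚ_19 : v_19(x) ≥ 0} and ℤ_19^× = {x ∈ ℤ_19 : v_19(x) = 0}. Here v_19(5776) = v_19(num) − v_19(den) = 2; compare against these criteria.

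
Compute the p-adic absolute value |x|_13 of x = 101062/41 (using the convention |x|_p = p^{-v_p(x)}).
|101062/41|_13 = 1/2197

Step 1 — compute v_13(x) by factoring powers of 13 out of the numerator and denominator: v_13(101062/41) = 3. Step 2 — apply |x|_p = p^{-v_p(x)} = 13^{-3} = 1/2197.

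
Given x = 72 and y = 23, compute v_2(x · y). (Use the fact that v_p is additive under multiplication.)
v_2(1656) = 3

v_p(x) = 3 (factor: 72 = 2^3 · 9); v_p(y) = 0 (factor: 23 = 2^0 · 23). Additivity: v_p(xy) = v_p(x) + v_p(y) = 3 + 0 = 3. (Direct check: xy = 1656 = 2^3 · (207).)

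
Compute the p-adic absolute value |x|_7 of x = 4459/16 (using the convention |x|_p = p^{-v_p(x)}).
|4459/16|_7 = 1/343

Step 1 — compute v_7(x) by factoring powers of 7 out of the numerator and denominator: v_7(4459/16) = 3. Step 2 — apply |x|_p = p^{-v_p(x)} = 7^{-3} = 1/343.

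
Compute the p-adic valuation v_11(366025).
v_11(366025) = 4

v_11(n) is the largest exponent k such that 11^k divides n. Factor out: 366025 = 11^4 · 25. (Sign doesn't affect v_p.) So v_11(366025) = 4.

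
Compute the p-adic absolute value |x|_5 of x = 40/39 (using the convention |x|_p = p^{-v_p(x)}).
|40/39|_5 = 1/5

Step 1 — compute v_5(x) by factoring powers of 5 out of the numerator and denominator: v_5(40/39) = 1. Step 2 — apply |x|_p = p^{-v_p(x)} = 5^{-1} = 1/5.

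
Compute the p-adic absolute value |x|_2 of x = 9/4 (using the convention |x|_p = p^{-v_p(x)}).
|9/4|_2 = 4

Step 1 — compute v_2(x) by factoring powers of 2 out of the numerator and denominator: v_2(9/4) = -2. Step 2 — apply |x|_p = p^{-v_p(x)} = 2^{2} = 4.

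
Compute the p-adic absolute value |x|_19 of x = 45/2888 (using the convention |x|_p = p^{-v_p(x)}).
|45/2888|_19 = 361

Step 1 — compute v_19(x) by factoring powers of 19 out of the numerator and denominator: v_19(45/2888) = -2. Step 2 — apply |x|_p = p^{-v_p(x)} = 19^{2} = 361.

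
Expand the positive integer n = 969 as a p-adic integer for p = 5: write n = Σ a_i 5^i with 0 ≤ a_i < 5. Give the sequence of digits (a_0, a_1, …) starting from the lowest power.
(a_0, a_1, …) = (4, 3, 3, 2, 1)

Repeated division by 5 gives the digits low-to-high: 969 = 4 + 3·5^1 + 3·5^2 + 2·5^3 + 1·5^4. Digit sequence: (4, 3, 3, 2, 1).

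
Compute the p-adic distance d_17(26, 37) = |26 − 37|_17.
d_17(26, 37) = 1

Step 1 — x − y = 26 − 37 = -11. Step 2 — v_17(-11) = 0 (factor: -11 = −(17^0 · 11); the sign does not affect v_p). Step 3 — |x − y|_17 = 17^{0} = 1.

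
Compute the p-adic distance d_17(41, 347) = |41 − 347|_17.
d_17(41, 347) = 1/17

Step 1 — x − y = 41 − 347 = -306. Step 2 — v_17(-306) = 1 (factor: -306 = −(17^1 · 18); the sign does not affect v_p). Step 3 — |x − y|_17 = 17^{-1} = 1/17.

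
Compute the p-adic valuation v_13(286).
v_13(286) = 1

v_13(n) is the largest exponent k such that 13^k divides n. Factor out: 286 = 13^1 · 22. (Sign doesn't affect v_p.) So v_13(286) = 1.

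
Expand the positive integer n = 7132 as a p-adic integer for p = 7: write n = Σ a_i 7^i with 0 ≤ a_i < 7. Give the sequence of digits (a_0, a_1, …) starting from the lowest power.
(a_0, a_1, …) = (6, 3, 5, 6, 2)

Repeated division by 7 gives the digits low-to-high: 7132 = 6 + 3·7^1 + 5·7^2 + 6·7^3 + 2·7^4. Digit sequence: (6, 3, 5, 6, 2).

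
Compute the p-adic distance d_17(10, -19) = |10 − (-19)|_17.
d_17(10, -19) = 1

Step 1 — x − y = 10 − (-19) = 29. Step 2 — v_17(29) = 0 (factor: 29 = (17^0 · 29); the sign does not affect v_p). Step 3 — |x − y|_17 = 17^{0} = 1.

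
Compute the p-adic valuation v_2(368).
v_2(368) = 4

v_2(n) is the largest exponent k such that 2^k divides n. Factor out: 368 = 2^4 · 23. (Sign doesn't affect v_p.) So v_2(368) = 4.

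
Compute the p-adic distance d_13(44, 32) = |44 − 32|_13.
d_13(44, 32) = 1

Step 1 — x − y = 44 − 32 = 12. Step 2 — v_13(12) = 0 (factor: 12 = (13^0 · 12); the sign does not affect v_p). Step 3 — |x − y|_13 = 13^{0} = 1.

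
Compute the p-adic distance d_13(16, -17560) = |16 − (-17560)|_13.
d_13(16, -17560) = 1/2197

Step 1 — x − y = 16 − (-17560) = 17576. Step 2 — v_13(17576) = 3 (factor: 17576 = (13^3 · 8); the sign does not affect v_p). Step 3 — |x − y|_13 = 13^{-3} = 1/2197.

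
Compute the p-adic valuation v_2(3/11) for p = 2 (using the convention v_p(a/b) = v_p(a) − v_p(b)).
v_2(3/11) = 0

Factor powers of 2 from the numerator and denominator of the reduced fraction: 3 = 2^0 · 3 and 11 = 2^0 · 11. Apply v_p(a/b) = v_p(a) − v_p(b): v_2(3/11) = 0 − 0 = 0.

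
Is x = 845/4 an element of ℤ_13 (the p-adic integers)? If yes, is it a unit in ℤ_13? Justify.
x ∈ ℤ_13 but not a unit; v_13(x) = 2 > 0

ℤ_13 = {x ∈ ℚ_13 : v_13(x) ≥ 0} and ℤ_13^× = {x ∈ ℤ_13 : v_13(x) = 0}. Here v_13(845/4) = v_13(num) − v_13(den) = 2; compare against these criteria.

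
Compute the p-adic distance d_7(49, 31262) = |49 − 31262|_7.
d_7(49, 31262) = 1/2401

Step 1 — x − y = 49 − 31262 = -31213. Step 2 — v_7(-31213) = 4 (factor: -31213 = −(7^4 · 13); the sign does not affect v_p). Step 3 — |x − y|_7 = 7^{-4} = 1/2401.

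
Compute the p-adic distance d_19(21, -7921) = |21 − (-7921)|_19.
d_19(21, -7921) = 1/361

Step 1 — x − y = 21 − (-7921) = 7942. Step 2 — v_19(7942) = 2 (factor: 7942 = (19^2 · 22); the sign does not affect v_p). Step 3 — |x − y|_19 = 19^{-2} = 1/361.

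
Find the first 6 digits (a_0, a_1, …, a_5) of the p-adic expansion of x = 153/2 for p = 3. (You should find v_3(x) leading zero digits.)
(a_0, …, a_5) = (0, 0, 1, 1, 2, 1)

v_3(153/2) = 2, so a_0 = ... = a_1 = 0. Factor out: x = 3^2 · u with u = 17/2 a unit in ℤ_3. Expand u iteratively via a_{v+i} = u_i mod 3, u_{i+1} = (u_i − a_{v+i})/3:
  u_0 = 17/2;  a_2 = 1;  u_1 = (u_0 − 1)/3 = 5/2
  u_1 = 5/2;  a_3 = 1;  u_2 = (u_1 − 1)/3 = 1/2
  u_2 = 1/2;  a_4 = 2;  u_3 = (u_2 − 2)/3 = -1/2
  u_3 = -1/2;  a_5 = 1;  u_4 = (u_3 − 1)/3 = -1/2
Digits: (0, 0, 1, 1, 2, 1).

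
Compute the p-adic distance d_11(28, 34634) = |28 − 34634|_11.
d_11(28, 34634) = 1/1331

Step 1 — x − y = 28 − 34634 = -34606. Step 2 — v_11(-34606) = 3 (factor: -34606 = −(11^3 · 26); the sign does not affect v_p). Step 3 — |x − y|_11 = 11^{-3} = 1/1331.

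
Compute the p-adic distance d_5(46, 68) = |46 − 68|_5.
d_5(46, 68) = 1

Step 1 — x − y = 46 − 68 = -22. Step 2 — v_5(-22) = 0 (factor: -22 = −(5^0 · 22); the sign does not affect v_p). Step 3 — |x − y|_5 = 5^{0} = 1.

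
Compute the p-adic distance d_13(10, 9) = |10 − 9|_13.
d_13(10, 9) = 1

Step 1 — x − y = 10 − 9 = 1. Step 2 — v_13(1) = 0 (factor: 1 = (13^0 · 1); the sign does not affect v_p). Step 3 — |x − y|_13 = 13^{0} = 1.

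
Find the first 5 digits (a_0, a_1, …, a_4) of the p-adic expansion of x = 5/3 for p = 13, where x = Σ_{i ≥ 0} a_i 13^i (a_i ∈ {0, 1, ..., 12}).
(a_0, …, a_4) = (6, 4, 4, 4, 4)

v_13(5/3) = 0 (numerator and denominator both coprime to 13), so x ∈ ℤ_13^×. Compute digits iteratively via a_i = x_i mod 13, x_{i+1} = (x_i − a_i)/13, with x_0 = x:
  x_0 = 5/3;  a_0 = 6;  x_1 = (x_0 − 6)/13 = -1/3
  x_1 = -1/3;  a_1 = 4;  x_2 = (x_1 − 4)/13 = -1/3
  x_2 = -1/3;  a_2 = 4;  x_3 = (x_2 − 4)/13 = -1/3
  x_3 = -1/3;  a_3 = 4;  x_4 = (x_3 − 4)/13 = -1/3
  x_4 = -1/3;  a_4 = 4;  x_5 = (x_4 − 4)/13 = -1/3
Digits: (6, 4, 4, 4, 4).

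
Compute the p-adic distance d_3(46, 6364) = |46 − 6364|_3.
d_3(46, 6364) = 1/243

Step 1 — x − y = 46 − 6364 = -6318. Step 2 — v_3(-6318) = 5 (factor: -6318 = −(3^5 · 26); the sign does not affect v_p). Step 3 — |x − y|_3 = 3^{-5} = 1/243.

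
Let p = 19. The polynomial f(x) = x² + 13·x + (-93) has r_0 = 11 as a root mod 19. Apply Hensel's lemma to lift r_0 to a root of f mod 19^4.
r_3 = 49886 (mod 130321)

Hensel: r_{i+1} = r_i − f(r_i)·(f′(r_i))^{-1} mod 19^{i+2}, f′(x) = 2x + 13. Iterate:
  r_0 = 11 (mod 19)
  r_1 = 68 (mod 361)
  r_2 = 1873 (mod 6859)
  r_3 = 49886 (mod 130321)
Final: r = 49886 satisfies f(r) ≡ 0 mod 19^4.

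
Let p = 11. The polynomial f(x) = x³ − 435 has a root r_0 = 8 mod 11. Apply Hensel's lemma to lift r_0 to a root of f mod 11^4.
r_3 = 14561 (mod 14641)

Hensel: r_{i+1} = r_i − f(r_i)/f′(r_i) mod 11^{i+2}, where f′(x) = 3x². Iterate:
  r_0 = 8 (mod 11)
  r_1 = 41 (mod 121)
  r_2 = 1251 (mod 1331)
  r_3 = 14561 (mod 14641)
Final: r = 14561 with f(r) ≡ 0 mod 11^4.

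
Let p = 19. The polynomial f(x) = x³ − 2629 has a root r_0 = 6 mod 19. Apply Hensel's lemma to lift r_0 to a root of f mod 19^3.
r_2 = 2191 (mod 6859)

Hensel: r_{i+1} = r_i − f(r_i)/f′(r_i) mod 19^{i+2}, where f′(x) = 3x². Iterate:
  r_0 = 6 (mod 19)
  r_1 = 25 (mod 361)
  r_2 = 2191 (mod 6859)
Final: r = 2191 with f(r) ≡ 0 mod 19^3.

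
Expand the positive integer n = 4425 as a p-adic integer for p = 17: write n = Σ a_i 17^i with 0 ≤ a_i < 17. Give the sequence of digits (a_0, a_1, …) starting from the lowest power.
(a_0, a_1, …) = (5, 5, 15)

Repeated division by 17 gives the digits low-to-high: 4425 = 5 + 5·17^1 + 15·17^2. Digit sequence: (5, 5, 15).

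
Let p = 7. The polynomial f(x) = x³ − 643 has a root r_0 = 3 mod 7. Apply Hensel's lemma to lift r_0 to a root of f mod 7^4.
r_3 = 857 (mod 2401)

Hensel: r_{i+1} = r_i − f(r_i)/f′(r_i) mod 7^{i+2}, where f′(x) = 3x². Iterate:
  r_0 = 3 (mod 7)
  r_1 = 24 (mod 49)
  r_2 = 171 (mod 343)
  r_3 = 857 (mod 2401)
Final: r = 857 with f(r) ≡ 0 mod 7^4.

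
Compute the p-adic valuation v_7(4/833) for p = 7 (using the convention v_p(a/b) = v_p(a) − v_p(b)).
v_7(4/833) = -2

Factor powers of 7 from the numerator and denominator of the reduced fraction: 4 = 7^0 · 4 and 833 = 7^2 · 17. Apply v_p(a/b) = v_p(a) − v_p(b): v_7(4/833) = 0 − 2 = -2.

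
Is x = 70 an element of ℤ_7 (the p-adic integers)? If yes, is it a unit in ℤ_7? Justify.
x ∈ ℤ_7 but not a unit; v_7(x) = 1 > 0

ℤ_7 = {x ∈ ℚ_7 : v_7(x) ≥ 0} and ℤ_7^× = {x ∈ ℤ_7 : v_7(x) = 0}. Here v_7(70) = v_7(num) − v_7(den) = 1; compare against these criteria.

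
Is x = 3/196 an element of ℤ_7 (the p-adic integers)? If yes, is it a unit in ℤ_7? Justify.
x ∉ ℤ_7 (v_7(x) = -2 < 0)

ℤ_7 = {x ∈ ℚ_7 : v_7(x) ≥ 0} and ℤ_7^× = {x ∈ ℤ_7 : v_7(x) = 0}. Here v_7(3/196) = v_7(num) − v_7(den) = -2; compare against these criteria.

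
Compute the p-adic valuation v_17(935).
v_17(935) = 1

v_17(n) is the largest exponent k such that 17^k divides n. Factor out: 935 = 17^1 · 55. (Sign doesn't affect v_p.) So v_17(935) = 1.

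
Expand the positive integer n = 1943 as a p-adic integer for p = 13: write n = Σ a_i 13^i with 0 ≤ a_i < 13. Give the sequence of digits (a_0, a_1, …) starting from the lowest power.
(a_0, a_1, …) = (6, 6, 11)

Repeated division by 13 gives the digits low-to-high: 1943 = 6 + 6·13^1 + 11·13^2. Digit sequence: (6, 6, 11).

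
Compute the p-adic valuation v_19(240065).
v_19(240065) = 3

v_19(n) is the largest exponent k such that 19^k divides n. Factor out: 240065 = 19^3 · 35. (Sign doesn't affect v_p.) So v_19(240065) = 3.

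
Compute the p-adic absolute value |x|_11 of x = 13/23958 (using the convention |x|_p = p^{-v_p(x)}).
|13/23958|_11 = 1331

Step 1 — compute v_11(x) by factoring powers of 11 out of the numerator and denominator: v_11(13/23958) = -3. Step 2 — apply |x|_p = p^{-v_p(x)} = 11^{3} = 1331.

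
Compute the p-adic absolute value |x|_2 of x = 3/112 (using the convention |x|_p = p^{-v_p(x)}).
|3/112|_2 = 16

Step 1 — compute v_2(x) by factoring powers of 2 out of the numerator and denominator: v_2(3/112) = -4. Step 2 — apply |x|_p = p^{-v_p(x)} = 2^{4} = 16.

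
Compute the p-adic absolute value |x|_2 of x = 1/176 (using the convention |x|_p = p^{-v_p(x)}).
|1/176|_2 = 16

Step 1 — compute v_2(x) by factoring powers of 2 out of the numerator and denominator: v_2(1/176) = -4. Step 2 — apply |x|_p = p^{-v_p(x)} = 2^{4} = 16.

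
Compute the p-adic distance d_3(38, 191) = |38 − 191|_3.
d_3(38, 191) = 1/9

Step 1 — x − y = 38 − 191 = -153. Step 2 — v_3(-153) = 2 (factor: -153 = −(3^2 · 17); the sign does not affect v_p). Step 3 — |x − y|_3 = 3^{-2} = 1/9.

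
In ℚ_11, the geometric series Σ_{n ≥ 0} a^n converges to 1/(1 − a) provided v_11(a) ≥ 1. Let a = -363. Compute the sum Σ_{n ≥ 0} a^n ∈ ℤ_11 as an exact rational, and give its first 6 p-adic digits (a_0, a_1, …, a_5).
Σ a^n = 1/(1 − a) = 1/364;  first 6 digits = (1, 0, 8, 10, 8, 0)

v_11(a) = 2 ≥ 1, so the series converges in ℤ_11 to 1/(1 − a) = 1/(1 − (-363)) = 1/364. Expand this rational in ℤ_11: compute digits iteratively via d_i = x_i mod 11, x_{i+1} = (x_i − d_i)/11. The first 6 digits are (1, 0, 8, 10, 8, 0).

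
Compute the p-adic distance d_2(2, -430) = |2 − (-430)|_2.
d_2(2, -430) = 1/16

Step 1 — x − y = 2 − (-430) = 432. Step 2 — v_2(432) = 4 (factor: 432 = (2^4 · 27); the sign does not affect v_p). Step 3 — |x − y|_2 = 2^{-4} = 1/16.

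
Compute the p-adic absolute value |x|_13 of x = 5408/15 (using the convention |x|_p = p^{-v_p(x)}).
|5408/15|_13 = 1/169

Step 1 — compute v_13(x) by factoring powers of 13 out of the numerator and denominator: v_13(5408/15) = 2. Step 2 — apply |x|_p = p^{-v_p(x)} = 13^{-2} = 1/169.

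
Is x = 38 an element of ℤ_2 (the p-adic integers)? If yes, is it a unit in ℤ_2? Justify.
x ∈ ℤ_2 but not a unit; v_2(x) = 1 > 0

ℤ_2 = {x ∈ ℚ_2 : v_2(x) ≥ 0} and ℤ_2^× = {x ∈ ℤ_2 : v_2(x) = 0}. Here v_2(38) = v_2(num) − v_2(den) = 1; compare against these criteria.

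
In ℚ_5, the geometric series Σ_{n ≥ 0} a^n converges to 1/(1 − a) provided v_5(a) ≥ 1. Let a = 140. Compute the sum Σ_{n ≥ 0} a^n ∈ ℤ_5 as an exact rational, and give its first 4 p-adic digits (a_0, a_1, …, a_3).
Σ a^n = 1/(1 − a) = -1/139;  first 4 digits = (1, 3, 4, 4)

v_5(a) = 1 ≥ 1, so the series converges in ℤ_5 to 1/(1 − a) = 1/(1 − 140) = -1/139. Expand this rational in ℤ_5: compute digits iteratively via d_i = x_i mod 5, x_{i+1} = (x_i − d_i)/5. The first 4 digits are (1, 3, 4, 4).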